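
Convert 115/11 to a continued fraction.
[10; 2, 5]

Euclidean algorithm steps:
115 = 10 × 11 + 5
11 = 2 × 5 + 1
5 = 5 × 1 + 0
Continued fraction: [10; 2, 5]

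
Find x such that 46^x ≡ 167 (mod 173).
30

Baby-step giant-step with step n = ⌈√173⌉ = 14.
Baby steps 46^j mod 173 (j:value) for j=0..13: 0:1, 1:46, 2:40, 3:110, 4:43, 5:75, 6:163, 7:59, 8:119, 9:111, 10:89, 11:115, 12:100, 13:102.
Giant-step multiplier: 46^(-14) ≡ 46^(172-14) = 46^158 ≡ 33 (mod 173).
Giant steps γ_i = 167·33^i mod 173: γ_0=167, γ_1=148, γ_2=40 (in table at j=2).
x = i·n + j = 2·14 + 2 = 30.
Check: 46^30 ≡ 167 (mod 173).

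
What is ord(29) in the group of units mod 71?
35

71 is prime, so ord(29) divides φ(71) = 70.
Divisors of 70: 1, 2, 5, 7, 10, 14, 35, 70.
Repeated squaring: 29^1 ≡ 29, 29^2 ≡ 60, 29^4 ≡ 50, 29^8 ≡ 15, 29^16 ≡ 12, 29^32 ≡ 2, 29^64 ≡ 4 (mod 71).
Test 29^d mod 71 for each divisor d in increasing order:
29^1 ≡ 29
29^2 ≡ 60
29^5 = 29^4·29^1 ≡ 30
29^7 = 29^4·29^2·29^1 ≡ 25
29^10 = 29^8·29^2 ≡ 48
29^14 = 29^8·29^4·29^2 ≡ 57
29^35 = 29^32·29^2·29^1 ≡ 1  ← first divisor giving 1
The order is 35.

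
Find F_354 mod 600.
472

Matrix identity: Q^n = [[F_(n+1), F_n], [F_n, F_(n-1)]] with Q = [[1,1],[1,0]].
n = 354 = 101100010₂. Square-and-multiply, entries mod 600:
Q^1 = [[1,1],[1,0]]
Q^2 = (Q^1)² = [[2,1],[1,1]]
Q^5 = (Q^2)²·Q = [[8,5],[5,3]]
Q^11 = (Q^5)²·Q = [[144,89],[89,55]]
Q^22 = (Q^11)² = [[457,311],[311,146]]
Q^44 = (Q^22)² = [[170,333],[333,437]]
Q^88 = (Q^44)² = [[589,531],[531,58]]
Q^177 = (Q^88)²·Q = [[439,82],[82,357]]
Q^354 = (Q^177)² = [[245,472],[472,373]]
F_354 mod 600 = Q^354[0][1] = 472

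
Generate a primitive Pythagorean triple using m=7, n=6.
(13, 84, 85)

Euclid's formula: a = m² - n², b = 2mn, c = m² + n²
m = 7, n = 6
a = 7² - 6² = 49 - 36 = 13
b = 2 × 7 × 6 = 84
c = 7² + 6² = 49 + 36 = 85
Verification: 13² + 84² = 169 + 7056 = 7225 = 85² ✓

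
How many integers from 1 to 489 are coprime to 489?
324

489 = 3 × 163
φ(n) = n × ∏(1 - 1/p) for each prime p dividing n
φ(489) = 489 × (1 - 1/3) × (1 - 1/163) = 324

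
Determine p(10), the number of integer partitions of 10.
42

p(n) counts ways to write n as a sum of positive integers (order ignored).
Examples: 10; 9 + 1; 8 + 2; 8 + 1 + 1; 7 + 3; ... (42 total)
p(10) = 42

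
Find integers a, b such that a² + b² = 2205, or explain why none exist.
21² + 42² (a=21, b=42)

Factorization: 2205 = 3^2 × 5 × 7^2
By Fermat: n is sum of two squares iff every prime p ≡ 3 (mod 4) appears to even power.
All primes ≡ 3 (mod 4) appear to even power.
Search a = 0, 1, 2, … for 2205 - a² a perfect square: first hit at a = 21: 2205 - 441 = 1764 = 42².
2205 = 21² + 42² = 441 + 1764 ✓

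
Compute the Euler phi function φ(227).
226

227 = 227
φ(n) = n × ∏(1 - 1/p) for each prime p dividing n
φ(227) = 227 × (1 - 1/227) = 226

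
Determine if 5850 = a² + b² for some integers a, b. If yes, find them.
15² + 75² (a=15, b=75)

Factorization: 5850 = 2 × 3^2 × 5^2 × 13
By Fermat: n is sum of two squares iff every prime p ≡ 3 (mod 4) appears to even power.
All primes ≡ 3 (mod 4) appear to even power.
Search a = 0, 1, 2, … for 5850 - a² a perfect square: first hit at a = 15: 5850 - 225 = 5625 = 75².
5850 = 15² + 75² = 225 + 5625 ✓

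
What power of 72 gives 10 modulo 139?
27

Baby-step giant-step with step n = ⌈√139⌉ = 12.
Baby steps 72^j mod 139 (j:value) for j=0..11: 0:1, 1:72, 2:41, 3:33, 4:13, 5:102, 6:116, 7:12, 8:30, 9:75, 10:118, 11:17.
Giant-step multiplier: 72^(-12) ≡ 72^(138-12) = 72^126 ≡ 36 (mod 139).
Giant steps γ_i = 10·36^i mod 139: γ_0=10, γ_1=82, γ_2=33 (in table at j=3).
x = i·n + j = 2·12 + 3 = 27.
Check: 72^27 ≡ 10 (mod 139).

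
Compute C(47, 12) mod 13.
0

Using Lucas' theorem:
Write n=47 and k=12 in base 13:
n in base 13: [3, 8]
k in base 13: [0, 12]
C(47,12) mod 13 = ∏ C(n_i, k_i) mod 13
Digit binomials (mod 13): C(3,0) = 1; C(8,12) = 0 (k_i > n_i)
Product: 1 × 0 = 0 ≡ 0 (mod 13)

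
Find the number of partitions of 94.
92669720

p(n) counts ways to write n as a sum of positive integers (order ignored).
Euler's pentagonal recurrence: p(k) = p(k-1) + p(k-2) - p(k-5) - p(k-7) + p(k-12) + p(k-15) - ... (offsets j(3j∓1)/2, signs ++--, p(0)=1, p(<0)=0).
DP table for k = 0..93: p(0)=1, p(1)=1, p(2)=2, p(3)=3, p(4)=5, p(5)=7, p(6)=11, p(7)=15, p(8)=22, p(9)=30, p(10)=42, p(11)=56, p(12)=77, p(13)=101, p(14)=135, p(15)=176, p(16)=231, p(17)=297, p(18)=385, p(19)=490, p(20)=627, p(21)=792, p(22)=1002, p(23)=1255, p(24)=1575, p(25)=1958, p(26)=2436, p(27)=3010, p(28)=3718, p(29)=4565, p(30)=5604, p(31)=6842, p(32)=8349, p(33)=10143, p(34)=12310, p(35)=14883, p(36)=17977, p(37)=21637, p(38)=26015, p(39)=31185, p(40)=37338, p(41)=44583, p(42)=53174, p(43)=63261, p(44)=75175, p(45)=89134, p(46)=105558, p(47)=124754, p(48)=147273, p(49)=173525, p(50)=204226, p(51)=239943, p(52)=281589, p(53)=329931, p(54)=386155, p(55)=451276, p(56)=526823, p(57)=614154, p(58)=715220, p(59)=831820, p(60)=966467, p(61)=1121505, p(62)=1300156, p(63)=1505499, p(64)=1741630, p(65)=2012558, p(66)=2323520, p(67)=2679689, p(68)=3087735, p(69)=3554345, p(70)=4087968, p(71)=4697205, p(72)=5392783, p(73)=6185689, p(74)=7089500, p(75)=8118264, p(76)=9289091, p(77)=10619863, p(78)=12132164, p(79)=13848650, p(80)=15796476, p(81)=18004327, p(82)=20506255, p(83)=23338469, p(84)=26543660, p(85)=30167357, p(86)=34262962, p(87)=38887673, p(88)=44108109, p(89)=49995925, p(90)=56634173, p(91)=64112359, p(92)=72533807, p(93)=82010177.
Final step: p(94) = p(93) + p(92) - p(89) - p(87) + p(82) + p(79) - p(72) - p(68) + p(59) + p(54) - p(43) - p(37) + p(24) + p(17) - p(2)
= 82010177 + 72533807 - 49995925 - 38887673 + 20506255 + 13848650 - 5392783 - 3087735 + 831820 + 386155 - 63261 - 21637 + 1575 + 297 - 2
= 92669720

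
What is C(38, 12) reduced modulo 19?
0

Using Lucas' theorem:
Write n=38 and k=12 in base 19:
n in base 19: [2, 0]
k in base 19: [0, 12]
C(38,12) mod 19 = ∏ C(n_i, k_i) mod 19
Digit binomials (mod 19): C(2,0) = 1; C(0,12) = 0 (k_i > n_i)
Product: 1 × 0 = 0 ≡ 0 (mod 19)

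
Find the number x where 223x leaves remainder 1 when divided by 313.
233

gcd(223, 313) = 1, so the inverse exists.
Extended Euclidean algorithm on (313, 223):
313 = 1 × 223 + 90  ⟹  90 = (1)·313 + (-1)·223
223 = 2 × 90 + 43  ⟹  43 = (-2)·313 + (3)·223
90 = 2 × 43 + 4  ⟹  4 = (5)·313 + (-7)·223
43 = 10 × 4 + 3  ⟹  3 = (-52)·313 + (73)·223
4 = 1 × 3 + 1  ⟹  1 = (57)·313 + (-80)·223
So (-80)·223 ≡ 1 (mod 313), i.e. 223^(-1) ≡ -80 ≡ 233 (mod 313).
Check: 223 × 233 = 51959 ≡ 1 (mod 313)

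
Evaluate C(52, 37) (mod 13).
0

Using Lucas' theorem:
Write n=52 and k=37 in base 13:
n in base 13: [4, 0]
k in base 13: [2, 11]
C(52,37) mod 13 = ∏ C(n_i, k_i) mod 13
Digit binomials (mod 13): C(4,2) = 6; C(0,11) = 0 (k_i > n_i)
Product: 6 × 0 = 0 ≡ 0 (mod 13)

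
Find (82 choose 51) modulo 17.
4

Using Lucas' theorem:
Write n=82 and k=51 in base 17:
n in base 17: [4, 14]
k in base 17: [3, 0]
C(82,51) mod 17 = ∏ C(n_i, k_i) mod 17
Digit binomials (mod 17): C(4,3) = 4; C(14,0) = 1
Product: 4 × 1 = 4 ≡ 4 (mod 17)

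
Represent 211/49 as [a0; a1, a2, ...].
[4; 3, 3, 1, 3]

Euclidean algorithm steps:
211 = 4 × 49 + 15
49 = 3 × 15 + 4
15 = 3 × 4 + 3
4 = 1 × 3 + 1
3 = 3 × 1 + 0
Continued fraction: [4; 3, 3, 1, 3]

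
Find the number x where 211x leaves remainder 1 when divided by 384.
91

gcd(211, 384) = 1, so the inverse exists.
Extended Euclidean algorithm on (384, 211):
384 = 1 × 211 + 173  ⟹  173 = (1)·384 + (-1)·211
211 = 1 × 173 + 38  ⟹  38 = (-1)·384 + (2)·211
173 = 4 × 38 + 21  ⟹  21 = (5)·384 + (-9)·211
38 = 1 × 21 + 17  ⟹  17 = (-6)·384 + (11)·211
21 = 1 × 17 + 4  ⟹  4 = (11)·384 + (-20)·211
17 = 4 × 4 + 1  ⟹  1 = (-50)·384 + (91)·211
So (91)·211 ≡ 1 (mod 384), i.e. 211^(-1) ≡ 91 (mod 384).
Check: 211 × 91 = 19201 ≡ 1 (mod 384)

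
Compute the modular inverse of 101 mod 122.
29

gcd(101, 122) = 1, so the inverse exists.
Extended Euclidean algorithm on (122, 101):
122 = 1 × 101 + 21  ⟹  21 = (1)·122 + (-1)·101
101 = 4 × 21 + 17  ⟹  17 = (-4)·122 + (5)·101
21 = 1 × 17 + 4  ⟹  4 = (5)·122 + (-6)·101
17 = 4 × 4 + 1  ⟹  1 = (-24)·122 + (29)·101
So (29)·101 ≡ 1 (mod 122), i.e. 101^(-1) ≡ 29 (mod 122).
Check: 101 × 29 = 2929 ≡ 1 (mod 122)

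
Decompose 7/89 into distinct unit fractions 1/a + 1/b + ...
1/13 + 1/579 + 1/669903

Greedy algorithm:
7/89: ceiling(89/7) = 13, use 1/13
2/1157: ceiling(1157/2) = 579, use 1/579
1/669903: ceiling(669903/1) = 669903, use 1/669903
Result: 7/89 = 1/13 + 1/579 + 1/669903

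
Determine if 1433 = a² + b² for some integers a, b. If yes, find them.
8² + 37² (a=8, b=37)

Factorization: 1433 = 1433
By Fermat: n is sum of two squares iff every prime p ≡ 3 (mod 4) appears to even power.
All primes ≡ 3 (mod 4) appear to even power.
Search a = 0, 1, 2, … for 1433 - a² a perfect square: first hit at a = 8: 1433 - 64 = 1369 = 37².
1433 = 8² + 37² = 64 + 1369 ✓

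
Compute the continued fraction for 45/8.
[5; 1, 1, 1, 2]

Euclidean algorithm steps:
45 = 5 × 8 + 5
8 = 1 × 5 + 3
5 = 1 × 3 + 2
3 = 1 × 2 + 1
2 = 2 × 1 + 0
Continued fraction: [5; 1, 1, 1, 2]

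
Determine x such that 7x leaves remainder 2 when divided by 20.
x ≡ 6 (mod 20)

gcd(7, 20) = 1, which divides 2, so solutions exist.
Find 7^(-1) mod 20 by the extended Euclidean algorithm:
20 = 2 × 7 + 6  ⟹  6 = (1)·20 + (-2)·7
7 = 1 × 6 + 1  ⟹  1 = (-1)·20 + (3)·7
So (3)·7 ≡ 1 (mod 20), i.e. 7^(-1) ≡ 3 (mod 20).
x ≡ 3 × 2 = 6 ≡ 6 (mod 20).
Check: 7 × 6 = 42 ≡ 2 (mod 20).
Unique solution: x ≡ 6 (mod 20)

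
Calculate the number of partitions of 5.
7

p(n) counts ways to write n as a sum of positive integers (order ignored).
Examples: 5; 4 + 1; 3 + 2; 3 + 1 + 1; 2 + 2 + 1; ... (7 total)
p(5) = 7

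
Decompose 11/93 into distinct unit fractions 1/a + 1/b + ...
1/9 + 1/140 + 1/39060

Greedy algorithm:
11/93: ceiling(93/11) = 9, use 1/9
2/279: ceiling(279/2) = 140, use 1/140
1/39060: ceiling(39060/1) = 39060, use 1/39060
Result: 11/93 = 1/9 + 1/140 + 1/39060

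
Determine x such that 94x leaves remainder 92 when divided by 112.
x ≡ 26 (mod 56)

gcd(94, 112) = 2, which divides 92, so solutions exist.
Divide through by 2: 47x ≡ 46 (mod 56).
Find 47^(-1) mod 56 by the extended Euclidean algorithm:
56 = 1 × 47 + 9  ⟹  9 = (1)·56 + (-1)·47
47 = 5 × 9 + 2  ⟹  2 = (-5)·56 + (6)·47
9 = 4 × 2 + 1  ⟹  1 = (21)·56 + (-25)·47
So (-25)·47 ≡ 1 (mod 56), i.e. 47^(-1) ≡ -25 ≡ 31 (mod 56).
x ≡ 31 × 46 = 1426 ≡ 26 (mod 56).
Check: 94 × 26 = 2444 ≡ 92 (mod 112).
x ≡ 26 (mod 56), giving 2 solutions mod 112.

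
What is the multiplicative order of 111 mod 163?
81

163 is prime, so ord(111) divides φ(163) = 162.
Divisors of 162: 1, 2, 3, 6, 9, 18, 27, 54, 81, 162.
Repeated squaring: 111^1 ≡ 111, 111^2 ≡ 96, 111^4 ≡ 88, 111^8 ≡ 83, 111^16 ≡ 43, 111^32 ≡ 56, 111^64 ≡ 39, 111^128 ≡ 54 (mod 163).
Test 111^d mod 163 for each divisor d in increasing order:
111^1 ≡ 111
111^2 ≡ 96
111^3 = 111^2·111^1 ≡ 61
111^6 = 111^4·111^2 ≡ 135
111^9 = 111^8·111^1 ≡ 85
111^18 = 111^16·111^2 ≡ 53
111^27 = 111^16·111^8·111^2·111^1 ≡ 104
111^54 = 111^32·111^16·111^4·111^2 ≡ 58
111^81 = 111^64·111^16·111^1 ≡ 1  ← first divisor giving 1
The order is 81.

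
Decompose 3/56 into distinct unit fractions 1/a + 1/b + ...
1/19 + 1/1064

Greedy algorithm:
3/56: ceiling(56/3) = 19, use 1/19
1/1064: ceiling(1064/1) = 1064, use 1/1064
Result: 3/56 = 1/19 + 1/1064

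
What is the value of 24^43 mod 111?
42

Repeated squaring. Binary of 43 = 101011.
24^1 ≡ 24 (mod 111); 24^2 ≡ 21 (mod 111); 24^4 ≡ 108 (mod 111); 24^8 ≡ 9 (mod 111); 24^16 ≡ 81 (mod 111); 24^32 ≡ 12 (mod 111)
24^43 = 24^1 × 24^2 × 24^8 × 24^32 ≡ 42 (mod 111)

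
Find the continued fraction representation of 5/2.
[2; 2]

Euclidean algorithm steps:
5 = 2 × 2 + 1
2 = 2 × 1 + 0
Continued fraction: [2; 2]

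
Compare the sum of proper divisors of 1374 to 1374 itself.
abundant

Proper divisors of 1374: sum = 1 + 2 + 3 + 6 + 229 + 458 + 687 = 1386
Since 1386 > 1374, 1374 is abundant.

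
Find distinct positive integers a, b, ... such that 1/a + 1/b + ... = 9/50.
1/6 + 1/75

Greedy algorithm:
9/50: ceiling(50/9) = 6, use 1/6
1/75: ceiling(75/1) = 75, use 1/75
Result: 9/50 = 1/6 + 1/75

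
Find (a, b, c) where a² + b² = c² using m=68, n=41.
(2943, 5576, 6305)

Euclid's formula: a = m² - n², b = 2mn, c = m² + n²
m = 68, n = 41
a = 68² - 41² = 4624 - 1681 = 2943
b = 2 × 68 × 41 = 5576
c = 68² + 41² = 4624 + 1681 = 6305
Verification: 2943² + 5576² = 8661249 + 31091776 = 39753025 = 6305² ✓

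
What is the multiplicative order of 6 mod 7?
2

7 is prime, so ord(6) divides φ(7) = 6.
Divisors of 6: 1, 2, 3, 6.
Repeated squaring: 6^1 ≡ 6, 6^2 ≡ 1, 6^4 ≡ 1 (mod 7).
Test 6^d mod 7 for each divisor d in increasing order:
6^1 ≡ 6
6^2 ≡ 1  ← first divisor giving 1
The order is 2.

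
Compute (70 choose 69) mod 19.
13

Using Lucas' theorem:
Write n=70 and k=69 in base 19:
n in base 19: [3, 13]
k in base 19: [3, 12]
C(70,69) mod 19 = ∏ C(n_i, k_i) mod 19
Digit binomials (mod 19): C(3,3) = 1; C(13,12) = 13
Product: 1 × 13 = 13 ≡ 13 (mod 19)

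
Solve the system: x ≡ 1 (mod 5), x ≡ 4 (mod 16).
36

Using Chinese Remainder Theorem:
M = 5 × 16 = 80
M1 = 16, M2 = 5
y1 = 16^(-1) mod 5 = 1
y2 = 5^(-1) mod 16 = 13
x = (1×16×1 + 4×5×13) mod 80 = 36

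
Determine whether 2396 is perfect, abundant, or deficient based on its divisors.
deficient

Proper divisors of 2396: sum = 1 + 2 + 4 + 599 + 1198 = 1804
Since 1804 < 2396, 2396 is deficient.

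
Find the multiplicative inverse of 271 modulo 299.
32

gcd(271, 299) = 1, so the inverse exists.
Extended Euclidean algorithm on (299, 271):
299 = 1 × 271 + 28  ⟹  28 = (1)·299 + (-1)·271
271 = 9 × 28 + 19  ⟹  19 = (-9)·299 + (10)·271
28 = 1 × 19 + 9  ⟹  9 = (10)·299 + (-11)·271
19 = 2 × 9 + 1  ⟹  1 = (-29)·299 + (32)·271
So (32)·271 ≡ 1 (mod 299), i.e. 271^(-1) ≡ 32 (mod 299).
Check: 271 × 32 = 8672 ≡ 1 (mod 299)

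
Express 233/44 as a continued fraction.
[5; 3, 2, 1, 1, 2]

Euclidean algorithm steps:
233 = 5 × 44 + 13
44 = 3 × 13 + 5
13 = 2 × 5 + 3
5 = 1 × 3 + 2
3 = 1 × 2 + 1
2 = 2 × 1 + 0
Continued fraction: [5; 3, 2, 1, 1, 2]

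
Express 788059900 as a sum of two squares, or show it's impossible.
Not possible

Factorization: 788059900 = 2^2 × 5^2 × 199^3
By Fermat: n is sum of two squares iff every prime p ≡ 3 (mod 4) appears to even power.
Prime(s) ≡ 3 (mod 4) with odd exponent: [(199, 3)]
Therefore 788059900 cannot be expressed as a² + b².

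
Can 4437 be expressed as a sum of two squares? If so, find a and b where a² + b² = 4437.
9² + 66² (a=9, b=66)

Factorization: 4437 = 3^2 × 17 × 29
By Fermat: n is sum of two squares iff every prime p ≡ 3 (mod 4) appears to even power.
All primes ≡ 3 (mod 4) appear to even power.
Search a = 0, 1, 2, … for 4437 - a² a perfect square: first hit at a = 9: 4437 - 81 = 4356 = 66².
4437 = 9² + 66² = 81 + 4356 ✓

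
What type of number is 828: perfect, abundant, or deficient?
abundant

Proper divisors of 828: sum = 1 + 2 + 3 + 4 + 6 + 9 + 12 + 18 + ... + 138 + 207 + 276 + 414 (17 divisors) = 1356
Since 1356 > 828, 828 is abundant.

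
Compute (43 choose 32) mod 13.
0

Using Lucas' theorem:
Write n=43 and k=32 in base 13:
n in base 13: [3, 4]
k in base 13: [2, 6]
C(43,32) mod 13 = ∏ C(n_i, k_i) mod 13
Digit binomials (mod 13): C(3,2) = 3; C(4,6) = 0 (k_i > n_i)
Product: 3 × 0 = 0 ≡ 0 (mod 13)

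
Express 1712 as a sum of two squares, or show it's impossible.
Not possible

Factorization: 1712 = 2^4 × 107
By Fermat: n is sum of two squares iff every prime p ≡ 3 (mod 4) appears to even power.
Prime(s) ≡ 3 (mod 4) with odd exponent: [(107, 1)]
Therefore 1712 cannot be expressed as a² + b².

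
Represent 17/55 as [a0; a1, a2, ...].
[0; 3, 4, 4]

Euclidean algorithm steps:
17 = 0 × 55 + 17
55 = 3 × 17 + 4
17 = 4 × 4 + 1
4 = 4 × 1 + 0
Continued fraction: [0; 3, 4, 4]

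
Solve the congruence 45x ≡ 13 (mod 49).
x ≡ 9 (mod 49)

gcd(45, 49) = 1, which divides 13, so solutions exist.
Find 45^(-1) mod 49 by the extended Euclidean algorithm:
49 = 1 × 45 + 4  ⟹  4 = (1)·49 + (-1)·45
45 = 11 × 4 + 1  ⟹  1 = (-11)·49 + (12)·45
So (12)·45 ≡ 1 (mod 49), i.e. 45^(-1) ≡ 12 (mod 49).
x ≡ 12 × 13 = 156 ≡ 9 (mod 49).
Check: 45 × 9 = 405 ≡ 13 (mod 49).
Unique solution: x ≡ 9 (mod 49)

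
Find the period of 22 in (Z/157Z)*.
12

157 is prime, so ord(22) divides φ(157) = 156.
Divisors of 156: 1, 2, 3, 4, 6, 12, 13, 26, 39, 52, 78, 156.
Repeated squaring: 22^1 ≡ 22, 22^2 ≡ 13, 22^4 ≡ 12, 22^8 ≡ 144, 22^16 ≡ 12, 22^32 ≡ 144, 22^64 ≡ 12, 22^128 ≡ 144 (mod 157).
Test 22^d mod 157 for each divisor d in increasing order:
22^1 ≡ 22
22^2 ≡ 13
22^3 = 22^2·22^1 ≡ 129
22^4 ≡ 12
22^6 = 22^4·22^2 ≡ 156
22^12 = 22^8·22^4 ≡ 1  ← first divisor giving 1
The order is 12.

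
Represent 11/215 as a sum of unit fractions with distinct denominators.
1/20 + 1/860

Greedy algorithm:
11/215: ceiling(215/11) = 20, use 1/20
1/860: ceiling(860/1) = 860, use 1/860
Result: 11/215 = 1/20 + 1/860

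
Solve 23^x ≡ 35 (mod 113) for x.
35

Baby-step giant-step with step n = ⌈√113⌉ = 11.
Baby steps 23^j mod 113 (j:value) for j=0..10: 0:1, 1:23, 2:77, 3:76, 4:53, 5:89, 6:13, 7:73, 8:97, 9:84, 10:11.
Giant-step multiplier: 23^(-11) ≡ 23^(112-11) = 23^101 ≡ 67 (mod 113).
Giant steps γ_i = 35·67^i mod 113: γ_0=35, γ_1=85, γ_2=45, γ_3=77 (in table at j=2).
x = i·n + j = 3·11 + 2 = 35.
Check: 23^35 ≡ 35 (mod 113).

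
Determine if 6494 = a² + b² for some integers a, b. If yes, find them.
Not possible

Factorization: 6494 = 2 × 17 × 191
By Fermat: n is sum of two squares iff every prime p ≡ 3 (mod 4) appears to even power.
Prime(s) ≡ 3 (mod 4) with odd exponent: [(191, 1)]
Therefore 6494 cannot be expressed as a² + b².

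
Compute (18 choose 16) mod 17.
0

Using Lucas' theorem:
Write n=18 and k=16 in base 17:
n in base 17: [1, 1]
k in base 17: [0, 16]
C(18,16) mod 17 = ∏ C(n_i, k_i) mod 17
Digit binomials (mod 17): C(1,0) = 1; C(1,16) = 0 (k_i > n_i)
Product: 1 × 0 = 0 ≡ 0 (mod 17)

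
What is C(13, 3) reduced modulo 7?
6

Using Lucas' theorem:
Write n=13 and k=3 in base 7:
n in base 7: [1, 6]
k in base 7: [0, 3]
C(13,3) mod 7 = ∏ C(n_i, k_i) mod 7
Digit binomials (mod 7): C(1,0) = 1; C(6,3) = 20 ≡ 6
Product: 1 × 6 = 6 ≡ 6 (mod 7)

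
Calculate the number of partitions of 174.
397125074750

p(n) counts ways to write n as a sum of positive integers (order ignored).
Euler's pentagonal recurrence: p(k) = p(k-1) + p(k-2) - p(k-5) - p(k-7) + p(k-12) + p(k-15) - ... (offsets j(3j∓1)/2, signs ++--, p(0)=1, p(<0)=0).
DP table for k = 0..173: p(0)=1, p(1)=1, p(2)=2, p(3)=3, p(4)=5, p(5)=7, p(6)=11, p(7)=15, p(8)=22, p(9)=30, p(10)=42, p(11)=56, p(12)=77, p(13)=101, p(14)=135, p(15)=176, p(16)=231, p(17)=297, p(18)=385, p(19)=490, p(20)=627, p(21)=792, p(22)=1002, p(23)=1255, p(24)=1575, p(25)=1958, p(26)=2436, p(27)=3010, p(28)=3718, p(29)=4565, p(30)=5604, p(31)=6842, p(32)=8349, p(33)=10143, p(34)=12310, p(35)=14883, p(36)=17977, p(37)=21637, p(38)=26015, p(39)=31185, p(40)=37338, p(41)=44583, p(42)=53174, p(43)=63261, p(44)=75175, p(45)=89134, p(46)=105558, p(47)=124754, p(48)=147273, p(49)=173525, p(50)=204226, p(51)=239943, p(52)=281589, p(53)=329931, p(54)=386155, p(55)=451276, p(56)=526823, p(57)=614154, p(58)=715220, p(59)=831820, p(60)=966467, p(61)=1121505, p(62)=1300156, p(63)=1505499, p(64)=1741630, p(65)=2012558, p(66)=2323520, p(67)=2679689, p(68)=3087735, p(69)=3554345, p(70)=4087968, p(71)=4697205, p(72)=5392783, p(73)=6185689, p(74)=7089500, p(75)=8118264, p(76)=9289091, p(77)=10619863, p(78)=12132164, p(79)=13848650, p(80)=15796476, p(81)=18004327, p(82)=20506255, p(83)=23338469, p(84)=26543660, p(85)=30167357, p(86)=34262962, p(87)=38887673, p(88)=44108109, p(89)=49995925, p(90)=56634173, p(91)=64112359, p(92)=72533807, p(93)=82010177, p(94)=92669720, p(95)=104651419, p(96)=118114304, p(97)=133230930, p(98)=150198136, p(99)=169229875, p(100)=190569292, p(101)=214481126, p(102)=241265379, p(103)=271248950, p(104)=304801365, p(105)=342325709, p(106)=384276336, p(107)=431149389, p(108)=483502844, p(109)=541946240, p(110)=607163746, p(111)=679903203, p(112)=761002156, p(113)=851376628, p(114)=952050665, p(115)=1064144451, p(116)=1188908248, p(117)=1327710076, p(118)=1482074143, p(119)=1653668665, p(120)=1844349560, p(121)=2056148051, p(122)=2291320912, p(123)=2552338241, p(124)=2841940500, p(125)=3163127352, p(126)=3519222692, p(127)=3913864295, p(128)=4351078600, p(129)=4835271870, p(130)=5371315400, p(131)=5964539504, p(132)=6620830889, p(133)=7346629512, p(134)=8149040695, p(135)=9035836076, p(136)=10015581680, p(137)=11097645016, p(138)=12292341831, p(139)=13610949895, p(140)=15065878135, p(141)=16670689208, p(142)=18440293320, p(143)=20390982757, p(144)=22540654445, p(145)=24908858009, p(146)=27517052599, p(147)=30388671978, p(148)=33549419497, p(149)=37027355200, p(150)=40853235313, p(151)=45060624582, p(152)=49686288421, p(153)=54770336324, p(154)=60356673280, p(155)=66493182097, p(156)=73232243759, p(157)=80630964769, p(158)=88751778802, p(159)=97662728555, p(160)=107438159466, p(161)=118159068427, p(162)=129913904637, p(163)=142798995930, p(164)=156919475295, p(165)=172389800255, p(166)=189334822579, p(167)=207890420102, p(168)=228204732751, p(169)=250438925115, p(170)=274768617130, p(171)=301384802048, p(172)=330495499613, p(173)=362326859895.
Final step: p(174) = p(173) + p(172) - p(169) - p(167) + p(162) + p(159) - p(152) - p(148) + p(139) + p(134) - p(123) - p(117) + p(104) + p(97) - p(82) - p(74) + p(57) + p(48) - p(29) - p(19)
= 362326859895 + 330495499613 - 250438925115 - 207890420102 + 129913904637 + 97662728555 - 49686288421 - 33549419497 + 13610949895 + 8149040695 - 2552338241 - 1327710076 + 304801365 + 133230930 - 20506255 - 7089500 + 614154 + 147273 - 4565 - 490
= 397125074750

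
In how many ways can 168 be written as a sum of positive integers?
228204732751

p(n) counts ways to write n as a sum of positive integers (order ignored).
Euler's pentagonal recurrence: p(k) = p(k-1) + p(k-2) - p(k-5) - p(k-7) + p(k-12) + p(k-15) - ... (offsets j(3j∓1)/2, signs ++--, p(0)=1, p(<0)=0).
DP table for k = 0..167: p(0)=1, p(1)=1, p(2)=2, p(3)=3, p(4)=5, p(5)=7, p(6)=11, p(7)=15, p(8)=22, p(9)=30, p(10)=42, p(11)=56, p(12)=77, p(13)=101, p(14)=135, p(15)=176, p(16)=231, p(17)=297, p(18)=385, p(19)=490, p(20)=627, p(21)=792, p(22)=1002, p(23)=1255, p(24)=1575, p(25)=1958, p(26)=2436, p(27)=3010, p(28)=3718, p(29)=4565, p(30)=5604, p(31)=6842, p(32)=8349, p(33)=10143, p(34)=12310, p(35)=14883, p(36)=17977, p(37)=21637, p(38)=26015, p(39)=31185, p(40)=37338, p(41)=44583, p(42)=53174, p(43)=63261, p(44)=75175, p(45)=89134, p(46)=105558, p(47)=124754, p(48)=147273, p(49)=173525, p(50)=204226, p(51)=239943, p(52)=281589, p(53)=329931, p(54)=386155, p(55)=451276, p(56)=526823, p(57)=614154, p(58)=715220, p(59)=831820, p(60)=966467, p(61)=1121505, p(62)=1300156, p(63)=1505499, p(64)=1741630, p(65)=2012558, p(66)=2323520, p(67)=2679689, p(68)=3087735, p(69)=3554345, p(70)=4087968, p(71)=4697205, p(72)=5392783, p(73)=6185689, p(74)=7089500, p(75)=8118264, p(76)=9289091, p(77)=10619863, p(78)=12132164, p(79)=13848650, p(80)=15796476, p(81)=18004327, p(82)=20506255, p(83)=23338469, p(84)=26543660, p(85)=30167357, p(86)=34262962, p(87)=38887673, p(88)=44108109, p(89)=49995925, p(90)=56634173, p(91)=64112359, p(92)=72533807, p(93)=82010177, p(94)=92669720, p(95)=104651419, p(96)=118114304, p(97)=133230930, p(98)=150198136, p(99)=169229875, p(100)=190569292, p(101)=214481126, p(102)=241265379, p(103)=271248950, p(104)=304801365, p(105)=342325709, p(106)=384276336, p(107)=431149389, p(108)=483502844, p(109)=541946240, p(110)=607163746, p(111)=679903203, p(112)=761002156, p(113)=851376628, p(114)=952050665, p(115)=1064144451, p(116)=1188908248, p(117)=1327710076, p(118)=1482074143, p(119)=1653668665, p(120)=1844349560, p(121)=2056148051, p(122)=2291320912, p(123)=2552338241, p(124)=2841940500, p(125)=3163127352, p(126)=3519222692, p(127)=3913864295, p(128)=4351078600, p(129)=4835271870, p(130)=5371315400, p(131)=5964539504, p(132)=6620830889, p(133)=7346629512, p(134)=8149040695, p(135)=9035836076, p(136)=10015581680, p(137)=11097645016, p(138)=12292341831, p(139)=13610949895, p(140)=15065878135, p(141)=16670689208, p(142)=18440293320, p(143)=20390982757, p(144)=22540654445, p(145)=24908858009, p(146)=27517052599, p(147)=30388671978, p(148)=33549419497, p(149)=37027355200, p(150)=40853235313, p(151)=45060624582, p(152)=49686288421, p(153)=54770336324, p(154)=60356673280, p(155)=66493182097, p(156)=73232243759, p(157)=80630964769, p(158)=88751778802, p(159)=97662728555, p(160)=107438159466, p(161)=118159068427, p(162)=129913904637, p(163)=142798995930, p(164)=156919475295, p(165)=172389800255, p(166)=189334822579, p(167)=207890420102.
Final step: p(168) = p(167) + p(166) - p(163) - p(161) + p(156) + p(153) - p(146) - p(142) + p(133) + p(128) - p(117) - p(111) + p(98) + p(91) - p(76) - p(68) + p(51) + p(42) - p(23) - p(13)
= 207890420102 + 189334822579 - 142798995930 - 118159068427 + 73232243759 + 54770336324 - 27517052599 - 18440293320 + 7346629512 + 4351078600 - 1327710076 - 679903203 + 150198136 + 64112359 - 9289091 - 3087735 + 239943 + 53174 - 1255 - 101
= 228204732751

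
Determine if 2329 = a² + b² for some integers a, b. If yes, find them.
5² + 48² (a=5, b=48)

Factorization: 2329 = 17 × 137
By Fermat: n is sum of two squares iff every prime p ≡ 3 (mod 4) appears to even power.
All primes ≡ 3 (mod 4) appear to even power.
Search a = 0, 1, 2, … for 2329 - a² a perfect square: first hit at a = 5: 2329 - 25 = 2304 = 48².
2329 = 5² + 48² = 25 + 2304 ✓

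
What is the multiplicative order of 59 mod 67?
11

67 is prime, so ord(59) divides φ(67) = 66.
Divisors of 66: 1, 2, 3, 6, 11, 22, 33, 66.
Repeated squaring: 59^1 ≡ 59, 59^2 ≡ 64, 59^4 ≡ 9, 59^8 ≡ 14, 59^16 ≡ 62, 59^32 ≡ 25, 59^64 ≡ 22 (mod 67).
Test 59^d mod 67 for each divisor d in increasing order:
59^1 ≡ 59
59^2 ≡ 64
59^3 = 59^2·59^1 ≡ 24
59^6 = 59^4·59^2 ≡ 40
59^11 = 59^8·59^2·59^1 ≡ 1  ← first divisor giving 1
The order is 11.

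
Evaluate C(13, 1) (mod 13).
0

Using Lucas' theorem:
Write n=13 and k=1 in base 13:
n in base 13: [1, 0]
k in base 13: [0, 1]
C(13,1) mod 13 = ∏ C(n_i, k_i) mod 13
Digit binomials (mod 13): C(1,0) = 1; C(0,1) = 0 (k_i > n_i)
Product: 1 × 0 = 0 ≡ 0 (mod 13)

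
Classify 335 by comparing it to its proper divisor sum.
deficient

Proper divisors of 335: sum = 1 + 5 + 67 = 73
Since 73 < 335, 335 is deficient.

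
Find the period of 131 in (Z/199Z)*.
99

199 is prime, so ord(131) divides φ(199) = 198.
Divisors of 198: 1, 2, 3, 6, 9, 11, 18, 22, 33, 66, 99, 198.
Repeated squaring: 131^1 ≡ 131, 131^2 ≡ 47, 131^4 ≡ 20, 131^8 ≡ 2, 131^16 ≡ 4, 131^32 ≡ 16, 131^64 ≡ 57, 131^128 ≡ 65 (mod 199).
Test 131^d mod 199 for each divisor d in increasing order:
131^1 ≡ 131
131^2 ≡ 47
131^3 = 131^2·131^1 ≡ 187
131^6 = 131^4·131^2 ≡ 144
131^9 = 131^8·131^1 ≡ 63
131^11 = 131^8·131^2·131^1 ≡ 175
131^18 = 131^16·131^2 ≡ 188
131^22 = 131^16·131^4·131^2 ≡ 178
131^33 = 131^32·131^1 ≡ 106
131^66 = 131^64·131^2 ≡ 92
131^99 = 131^64·131^32·131^2·131^1 ≡ 1  ← first divisor giving 1
The order is 99.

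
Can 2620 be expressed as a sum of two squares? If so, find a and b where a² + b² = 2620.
Not possible

Factorization: 2620 = 2^2 × 5 × 131
By Fermat: n is sum of two squares iff every prime p ≡ 3 (mod 4) appears to even power.
Prime(s) ≡ 3 (mod 4) with odd exponent: [(131, 1)]
Therefore 2620 cannot be expressed as a² + b².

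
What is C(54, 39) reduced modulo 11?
4

Using Lucas' theorem:
Write n=54 and k=39 in base 11:
n in base 11: [4, 10]
k in base 11: [3, 6]
C(54,39) mod 11 = ∏ C(n_i, k_i) mod 11
Digit binomials (mod 11): C(4,3) = 4; C(10,6) = 210 ≡ 1
Product: 4 × 1 = 4 ≡ 4 (mod 11)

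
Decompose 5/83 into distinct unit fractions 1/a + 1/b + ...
1/17 + 1/706 + 1/996166

Greedy algorithm:
5/83: ceiling(83/5) = 17, use 1/17
2/1411: ceiling(1411/2) = 706, use 1/706
1/996166: ceiling(996166/1) = 996166, use 1/996166
Result: 5/83 = 1/17 + 1/706 + 1/996166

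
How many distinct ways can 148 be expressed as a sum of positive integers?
33549419497

p(n) counts ways to write n as a sum of positive integers (order ignored).
Euler's pentagonal recurrence: p(k) = p(k-1) + p(k-2) - p(k-5) - p(k-7) + p(k-12) + p(k-15) - ... (offsets j(3j∓1)/2, signs ++--, p(0)=1, p(<0)=0).
DP table for k = 0..147: p(0)=1, p(1)=1, p(2)=2, p(3)=3, p(4)=5, p(5)=7, p(6)=11, p(7)=15, p(8)=22, p(9)=30, p(10)=42, p(11)=56, p(12)=77, p(13)=101, p(14)=135, p(15)=176, p(16)=231, p(17)=297, p(18)=385, p(19)=490, p(20)=627, p(21)=792, p(22)=1002, p(23)=1255, p(24)=1575, p(25)=1958, p(26)=2436, p(27)=3010, p(28)=3718, p(29)=4565, p(30)=5604, p(31)=6842, p(32)=8349, p(33)=10143, p(34)=12310, p(35)=14883, p(36)=17977, p(37)=21637, p(38)=26015, p(39)=31185, p(40)=37338, p(41)=44583, p(42)=53174, p(43)=63261, p(44)=75175, p(45)=89134, p(46)=105558, p(47)=124754, p(48)=147273, p(49)=173525, p(50)=204226, p(51)=239943, p(52)=281589, p(53)=329931, p(54)=386155, p(55)=451276, p(56)=526823, p(57)=614154, p(58)=715220, p(59)=831820, p(60)=966467, p(61)=1121505, p(62)=1300156, p(63)=1505499, p(64)=1741630, p(65)=2012558, p(66)=2323520, p(67)=2679689, p(68)=3087735, p(69)=3554345, p(70)=4087968, p(71)=4697205, p(72)=5392783, p(73)=6185689, p(74)=7089500, p(75)=8118264, p(76)=9289091, p(77)=10619863, p(78)=12132164, p(79)=13848650, p(80)=15796476, p(81)=18004327, p(82)=20506255, p(83)=23338469, p(84)=26543660, p(85)=30167357, p(86)=34262962, p(87)=38887673, p(88)=44108109, p(89)=49995925, p(90)=56634173, p(91)=64112359, p(92)=72533807, p(93)=82010177, p(94)=92669720, p(95)=104651419, p(96)=118114304, p(97)=133230930, p(98)=150198136, p(99)=169229875, p(100)=190569292, p(101)=214481126, p(102)=241265379, p(103)=271248950, p(104)=304801365, p(105)=342325709, p(106)=384276336, p(107)=431149389, p(108)=483502844, p(109)=541946240, p(110)=607163746, p(111)=679903203, p(112)=761002156, p(113)=851376628, p(114)=952050665, p(115)=1064144451, p(116)=1188908248, p(117)=1327710076, p(118)=1482074143, p(119)=1653668665, p(120)=1844349560, p(121)=2056148051, p(122)=2291320912, p(123)=2552338241, p(124)=2841940500, p(125)=3163127352, p(126)=3519222692, p(127)=3913864295, p(128)=4351078600, p(129)=4835271870, p(130)=5371315400, p(131)=5964539504, p(132)=6620830889, p(133)=7346629512, p(134)=8149040695, p(135)=9035836076, p(136)=10015581680, p(137)=11097645016, p(138)=12292341831, p(139)=13610949895, p(140)=15065878135, p(141)=16670689208, p(142)=18440293320, p(143)=20390982757, p(144)=22540654445, p(145)=24908858009, p(146)=27517052599, p(147)=30388671978.
Final step: p(148) = p(147) + p(146) - p(143) - p(141) + p(136) + p(133) - p(126) - p(122) + p(113) + p(108) - p(97) - p(91) + p(78) + p(71) - p(56) - p(48) + p(31) + p(22) - p(3)
= 30388671978 + 27517052599 - 20390982757 - 16670689208 + 10015581680 + 7346629512 - 3519222692 - 2291320912 + 851376628 + 483502844 - 133230930 - 64112359 + 12132164 + 4697205 - 526823 - 147273 + 6842 + 1002 - 3
= 33549419497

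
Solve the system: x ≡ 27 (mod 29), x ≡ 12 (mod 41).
955

Using Chinese Remainder Theorem:
M = 29 × 41 = 1189
M1 = 41, M2 = 29
y1 = 41^(-1) mod 29 = 17
y2 = 29^(-1) mod 41 = 17
x = (27×41×17 + 12×29×17) mod 1189 = 955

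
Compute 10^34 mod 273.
172

Repeated squaring. Binary of 34 = 100010.
10^1 ≡ 10 (mod 273); 10^2 ≡ 100 (mod 273); 10^4 ≡ 172 (mod 273); 10^8 ≡ 100 (mod 273); 10^16 ≡ 172 (mod 273); 10^32 ≡ 100 (mod 273)
10^34 = 10^2 × 10^32 ≡ 172 (mod 273)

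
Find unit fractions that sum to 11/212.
1/20 + 1/530

Greedy algorithm:
11/212: ceiling(212/11) = 20, use 1/20
1/530: ceiling(530/1) = 530, use 1/530
Result: 11/212 = 1/20 + 1/530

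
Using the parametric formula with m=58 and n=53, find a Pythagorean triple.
(555, 6148, 6173)

Euclid's formula: a = m² - n², b = 2mn, c = m² + n²
m = 58, n = 53
a = 58² - 53² = 3364 - 2809 = 555
b = 2 × 58 × 53 = 6148
c = 58² + 53² = 3364 + 2809 = 6173
Verification: 555² + 6148² = 308025 + 37797904 = 38105929 = 6173² ✓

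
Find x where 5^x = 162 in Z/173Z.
91

Baby-step giant-step with step n = ⌈√173⌉ = 14.
Baby steps 5^j mod 173 (j:value) for j=0..13: 0:1, 1:5, 2:25, 3:125, 4:106, 5:11, 6:55, 7:102, 8:164, 9:128, 10:121, 11:86, 12:84, 13:74.
Giant-step multiplier: 5^(-14) ≡ 5^(172-14) = 5^158 ≡ 137 (mod 173).
Giant steps γ_i = 162·137^i mod 173: γ_0=162, γ_1=50, γ_2=103, γ_3=98, γ_4=105, γ_5=26, γ_6=102 (in table at j=7).
x = i·n + j = 6·14 + 7 = 91.
Check: 5^91 ≡ 162 (mod 173).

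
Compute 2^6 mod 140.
64

Repeated squaring. Binary of 6 = 110.
2^1 ≡ 2 (mod 140); 2^2 ≡ 4 (mod 140); 2^4 ≡ 16 (mod 140)
2^6 = 2^2 × 2^4 ≡ 64 (mod 140)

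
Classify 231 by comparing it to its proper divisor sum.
deficient

Proper divisors of 231: sum = 1 + 3 + 7 + 11 + 21 + 33 + 77 = 153
Since 153 < 231, 231 is deficient.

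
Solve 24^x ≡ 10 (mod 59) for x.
45

Baby-step giant-step with step n = ⌈√59⌉ = 8.
Baby steps 24^j mod 59 (j:value) for j=0..7: 0:1, 1:24, 2:45, 3:18, 4:19, 5:43, 6:29, 7:47.
Giant-step multiplier: 24^(-8) ≡ 24^(58-8) = 24^50 ≡ 17 (mod 59).
Giant steps γ_i = 10·17^i mod 59: γ_0=10, γ_1=52, γ_2=58, γ_3=42, γ_4=6, γ_5=43 (in table at j=5).
x = i·n + j = 5·8 + 5 = 45.
Check: 24^45 ≡ 10 (mod 59).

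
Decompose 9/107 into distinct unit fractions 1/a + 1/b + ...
1/12 + 1/1284

Greedy algorithm:
9/107: ceiling(107/9) = 12, use 1/12
1/1284: ceiling(1284/1) = 1284, use 1/1284
Result: 9/107 = 1/12 + 1/1284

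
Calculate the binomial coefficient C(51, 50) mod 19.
13

Using Lucas' theorem:
Write n=51 and k=50 in base 19:
n in base 19: [2, 13]
k in base 19: [2, 12]
C(51,50) mod 19 = ∏ C(n_i, k_i) mod 19
Digit binomials (mod 19): C(2,2) = 1; C(13,12) = 13
Product: 1 × 13 = 13 ≡ 13 (mod 19)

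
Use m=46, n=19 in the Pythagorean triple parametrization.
(1755, 1748, 2477)

Euclid's formula: a = m² - n², b = 2mn, c = m² + n²
m = 46, n = 19
a = 46² - 19² = 2116 - 361 = 1755
b = 2 × 46 × 19 = 1748
c = 46² + 19² = 2116 + 361 = 2477
Verification: 1755² + 1748² = 3080025 + 3055504 = 6135529 = 2477² ✓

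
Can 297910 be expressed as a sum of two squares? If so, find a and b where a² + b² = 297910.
Not possible

Factorization: 297910 = 2 × 5 × 31^3
By Fermat: n is sum of two squares iff every prime p ≡ 3 (mod 4) appears to even power.
Prime(s) ≡ 3 (mod 4) with odd exponent: [(31, 3)]
Therefore 297910 cannot be expressed as a² + b².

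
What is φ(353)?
352

353 = 353
φ(n) = n × ∏(1 - 1/p) for each prime p dividing n
φ(353) = 353 × (1 - 1/353) = 352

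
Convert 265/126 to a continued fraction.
[2; 9, 1, 2, 4]

Euclidean algorithm steps:
265 = 2 × 126 + 13
126 = 9 × 13 + 9
13 = 1 × 9 + 4
9 = 2 × 4 + 1
4 = 4 × 1 + 0
Continued fraction: [2; 9, 1, 2, 4]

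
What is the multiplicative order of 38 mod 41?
8

41 is prime, so ord(38) divides φ(41) = 40.
Divisors of 40: 1, 2, 4, 5, 8, 10, 20, 40.
Repeated squaring: 38^1 ≡ 38, 38^2 ≡ 9, 38^4 ≡ 40, 38^8 ≡ 1, 38^16 ≡ 1, 38^32 ≡ 1 (mod 41).
Test 38^d mod 41 for each divisor d in increasing order:
38^1 ≡ 38
38^2 ≡ 9
38^4 ≡ 40
38^5 = 38^4·38^1 ≡ 3
38^8 ≡ 1  ← first divisor giving 1
The order is 8.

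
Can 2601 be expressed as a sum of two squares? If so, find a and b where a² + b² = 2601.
0² + 51² (a=0, b=51)

Factorization: 2601 = 3^2 × 17^2
By Fermat: n is sum of two squares iff every prime p ≡ 3 (mod 4) appears to even power.
All primes ≡ 3 (mod 4) appear to even power.
Search a = 0, 1, 2, … for 2601 - a² a perfect square: first hit at a = 0: 2601 - 0 = 2601 = 51².
2601 = 0² + 51² = 0 + 2601 ✓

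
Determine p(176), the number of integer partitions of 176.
476715857290

p(n) counts ways to write n as a sum of positive integers (order ignored).
Euler's pentagonal recurrence: p(k) = p(k-1) + p(k-2) - p(k-5) - p(k-7) + p(k-12) + p(k-15) - ... (offsets j(3j∓1)/2, signs ++--, p(0)=1, p(<0)=0).
DP table for k = 0..175: p(0)=1, p(1)=1, p(2)=2, p(3)=3, p(4)=5, p(5)=7, p(6)=11, p(7)=15, p(8)=22, p(9)=30, p(10)=42, p(11)=56, p(12)=77, p(13)=101, p(14)=135, p(15)=176, p(16)=231, p(17)=297, p(18)=385, p(19)=490, p(20)=627, p(21)=792, p(22)=1002, p(23)=1255, p(24)=1575, p(25)=1958, p(26)=2436, p(27)=3010, p(28)=3718, p(29)=4565, p(30)=5604, p(31)=6842, p(32)=8349, p(33)=10143, p(34)=12310, p(35)=14883, p(36)=17977, p(37)=21637, p(38)=26015, p(39)=31185, p(40)=37338, p(41)=44583, p(42)=53174, p(43)=63261, p(44)=75175, p(45)=89134, p(46)=105558, p(47)=124754, p(48)=147273, p(49)=173525, p(50)=204226, p(51)=239943, p(52)=281589, p(53)=329931, p(54)=386155, p(55)=451276, p(56)=526823, p(57)=614154, p(58)=715220, p(59)=831820, p(60)=966467, p(61)=1121505, p(62)=1300156, p(63)=1505499, p(64)=1741630, p(65)=2012558, p(66)=2323520, p(67)=2679689, p(68)=3087735, p(69)=3554345, p(70)=4087968, p(71)=4697205, p(72)=5392783, p(73)=6185689, p(74)=7089500, p(75)=8118264, p(76)=9289091, p(77)=10619863, p(78)=12132164, p(79)=13848650, p(80)=15796476, p(81)=18004327, p(82)=20506255, p(83)=23338469, p(84)=26543660, p(85)=30167357, p(86)=34262962, p(87)=38887673, p(88)=44108109, p(89)=49995925, p(90)=56634173, p(91)=64112359, p(92)=72533807, p(93)=82010177, p(94)=92669720, p(95)=104651419, p(96)=118114304, p(97)=133230930, p(98)=150198136, p(99)=169229875, p(100)=190569292, p(101)=214481126, p(102)=241265379, p(103)=271248950, p(104)=304801365, p(105)=342325709, p(106)=384276336, p(107)=431149389, p(108)=483502844, p(109)=541946240, p(110)=607163746, p(111)=679903203, p(112)=761002156, p(113)=851376628, p(114)=952050665, p(115)=1064144451, p(116)=1188908248, p(117)=1327710076, p(118)=1482074143, p(119)=1653668665, p(120)=1844349560, p(121)=2056148051, p(122)=2291320912, p(123)=2552338241, p(124)=2841940500, p(125)=3163127352, p(126)=3519222692, p(127)=3913864295, p(128)=4351078600, p(129)=4835271870, p(130)=5371315400, p(131)=5964539504, p(132)=6620830889, p(133)=7346629512, p(134)=8149040695, p(135)=9035836076, p(136)=10015581680, p(137)=11097645016, p(138)=12292341831, p(139)=13610949895, p(140)=15065878135, p(141)=16670689208, p(142)=18440293320, p(143)=20390982757, p(144)=22540654445, p(145)=24908858009, p(146)=27517052599, p(147)=30388671978, p(148)=33549419497, p(149)=37027355200, p(150)=40853235313, p(151)=45060624582, p(152)=49686288421, p(153)=54770336324, p(154)=60356673280, p(155)=66493182097, p(156)=73232243759, p(157)=80630964769, p(158)=88751778802, p(159)=97662728555, p(160)=107438159466, p(161)=118159068427, p(162)=129913904637, p(163)=142798995930, p(164)=156919475295, p(165)=172389800255, p(166)=189334822579, p(167)=207890420102, p(168)=228204732751, p(169)=250438925115, p(170)=274768617130, p(171)=301384802048, p(172)=330495499613, p(173)=362326859895, p(174)=397125074750, p(175)=435157697830.
Final step: p(176) = p(175) + p(174) - p(171) - p(169) + p(164) + p(161) - p(154) - p(150) + p(141) + p(136) - p(125) - p(119) + p(106) + p(99) - p(84) - p(76) + p(59) + p(50) - p(31) - p(21) + p(0)
= 435157697830 + 397125074750 - 301384802048 - 250438925115 + 156919475295 + 118159068427 - 60356673280 - 40853235313 + 16670689208 + 10015581680 - 3163127352 - 1653668665 + 384276336 + 169229875 - 26543660 - 9289091 + 831820 + 204226 - 6842 - 792 + 1
= 476715857290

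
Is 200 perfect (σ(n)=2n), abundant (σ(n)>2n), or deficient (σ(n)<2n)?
abundant

Proper divisors of 200: sum = 1 + 2 + 4 + 5 + 8 + 10 + 20 + 25 + 40 + 50 + 100 = 265
Since 265 > 200, 200 is abundant.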